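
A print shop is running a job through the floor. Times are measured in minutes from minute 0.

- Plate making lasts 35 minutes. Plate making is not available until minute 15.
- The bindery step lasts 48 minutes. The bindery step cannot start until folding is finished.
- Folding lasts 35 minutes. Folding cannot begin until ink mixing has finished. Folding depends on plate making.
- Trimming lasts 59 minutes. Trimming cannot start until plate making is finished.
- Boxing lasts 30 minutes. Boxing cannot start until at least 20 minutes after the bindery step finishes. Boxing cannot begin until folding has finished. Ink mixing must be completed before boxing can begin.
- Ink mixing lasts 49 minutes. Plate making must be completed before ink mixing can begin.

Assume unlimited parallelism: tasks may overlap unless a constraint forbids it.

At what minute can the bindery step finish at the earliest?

182

Plate making cannot begin until its own release at minute 15. It runs from minute 15 to 15 + 35 = minute 50.
Ink mixing cannot begin until plate making (finishes minute 50). It runs from minute 50 to 50 + 49 = minute 99.
Folding has to wait for ink mixing (finishes minute 99); plate making (finishes minute 50). The latest of these is minute 99, so folding runs minute 99 to 99 + 35 = minute 134.
After folding (finishes minute 134), the bindery step can start at minute 134 and finishes at minute 182.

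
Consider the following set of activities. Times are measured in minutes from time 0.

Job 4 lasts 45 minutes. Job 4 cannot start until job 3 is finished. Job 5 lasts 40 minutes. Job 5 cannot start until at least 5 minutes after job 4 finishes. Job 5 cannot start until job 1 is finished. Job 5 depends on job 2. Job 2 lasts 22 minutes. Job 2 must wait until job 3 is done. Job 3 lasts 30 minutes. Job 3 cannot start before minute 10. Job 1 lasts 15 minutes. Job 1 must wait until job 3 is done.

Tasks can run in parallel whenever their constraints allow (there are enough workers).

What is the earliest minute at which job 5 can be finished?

Job 3 waits on its own release at minute 10, so it starts at minute 10 and finishes at 10 + 30 = minute 40.
Job 4 waits on job 3 (finishes minute 40), so it starts at minute 40 and finishes at 40 + 45 = minute 85.
Job 2 cannot begin until job 3 (finishes minute 40). It runs from minute 40 to 40 + 22 = minute 62.
Job 1 cannot begin until job 3 (finishes minute 40). It runs from minute 40 to 40 + 15 = minute 55.
Job 5 has to wait for job 4 (finishes minute 85, plus 5-minute gap → minute 90); job 1 (finishes minute 55); job 2 (finishes minute 62). The latest of these is minute 90, so job 5 runs minute 90 to 90 + 40 = minute 130.

130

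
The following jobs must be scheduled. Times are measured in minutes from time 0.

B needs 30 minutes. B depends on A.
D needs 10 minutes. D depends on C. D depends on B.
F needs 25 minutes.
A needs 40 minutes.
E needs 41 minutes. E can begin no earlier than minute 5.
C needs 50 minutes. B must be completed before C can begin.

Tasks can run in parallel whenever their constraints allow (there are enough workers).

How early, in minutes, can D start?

A has no prerequisites, so it starts at minute 0 and finishes at minute 40.
B cannot begin until A (finishes minute 40). It runs from minute 40 to 40 + 30 = minute 70.
C cannot begin until B (finishes minute 70). It runs from minute 70 to 70 + 50 = minute 120.
D waits on C (finishes minute 120); B (finishes minute 70). The latest of these is minute 120, which is the earliest D can start.

120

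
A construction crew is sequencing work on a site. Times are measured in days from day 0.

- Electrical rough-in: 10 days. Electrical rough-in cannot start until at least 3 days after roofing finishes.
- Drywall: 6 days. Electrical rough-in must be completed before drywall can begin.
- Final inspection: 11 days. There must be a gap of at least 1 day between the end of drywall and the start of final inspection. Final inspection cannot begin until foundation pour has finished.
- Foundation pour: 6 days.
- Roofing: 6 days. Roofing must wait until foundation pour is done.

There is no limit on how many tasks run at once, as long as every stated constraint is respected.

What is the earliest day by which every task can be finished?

Foundation pour has no prerequisites, so it starts at day 0 and finishes at day 6.
After foundation pour (finishes day 6), roofing can start at day 6 and finishes at day 12.
Electrical rough-in cannot begin until roofing (finishes day 12, plus 3-day gap → day 15). It runs from day 15 to 15 + 10 = day 25.
After electrical rough-in (finishes day 25), drywall can start at day 25 and finishes at day 31.
Final inspection cannot start until drywall (finishes day 31, plus 1-day gap → day 32); foundation pour (finishes day 6). The controlling bound is day 32, so final inspection finishes at 32 + 11 = day 43.
All tasks are finished once the last one completes. Finish times: Foundation pour at 6, Roofing at 12, Electrical rough-in at 25, Drywall at 31, Final inspection at 43. The latest is day 43.

43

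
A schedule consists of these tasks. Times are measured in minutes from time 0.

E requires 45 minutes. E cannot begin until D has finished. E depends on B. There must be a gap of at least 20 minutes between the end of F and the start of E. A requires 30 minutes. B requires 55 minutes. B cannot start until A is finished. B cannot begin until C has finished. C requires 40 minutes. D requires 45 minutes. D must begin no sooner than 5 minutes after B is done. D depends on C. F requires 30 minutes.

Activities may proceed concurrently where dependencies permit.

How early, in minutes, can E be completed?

190

F has no prerequisites, so it starts at minute 0 and finishes at minute 30.
C can start immediately at minute 0; it finishes at minute 40.
Nothing blocks A, so it runs from minute 0 to minute 30.
For B: A (finishes minute 30); C (finishes minute 40). Taking the maximum gives a start of minute 40, and it finishes at 40 + 55 = minute 95.
D needs all of B (finishes minute 95, plus 5-minute gap → minute 100); C (finishes minute 40). That puts its earliest start at minute 100; it finishes at 100 + 45 = minute 145.
E needs all of D (finishes minute 145); B (finishes minute 95); F (finishes minute 30, plus 20-minute gap → minute 50). That puts its earliest start at minute 145; it finishes at 145 + 45 = minute 190.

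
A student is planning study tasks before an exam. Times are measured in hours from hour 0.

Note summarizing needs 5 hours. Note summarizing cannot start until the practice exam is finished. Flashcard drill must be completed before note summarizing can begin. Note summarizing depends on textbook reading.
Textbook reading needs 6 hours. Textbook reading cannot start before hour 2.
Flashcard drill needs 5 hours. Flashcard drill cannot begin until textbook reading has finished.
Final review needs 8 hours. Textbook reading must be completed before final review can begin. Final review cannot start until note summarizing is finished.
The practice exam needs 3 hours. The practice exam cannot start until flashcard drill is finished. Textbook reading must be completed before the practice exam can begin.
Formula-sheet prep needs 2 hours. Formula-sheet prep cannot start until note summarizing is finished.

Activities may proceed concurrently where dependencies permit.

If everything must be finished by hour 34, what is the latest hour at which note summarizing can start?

21

To finish by hour 34, formula-sheet prep (duration 2) must start no later than hour 32.
To finish by hour 34, final review (duration 8) must start no later than hour 26.
Note summarizing feeds formula-sheet prep (must start by hour 32); final review (must start by hour 26). Taking the minimum, note summarizing must finish by hour 26 and start by 26 − 5 = hour 21.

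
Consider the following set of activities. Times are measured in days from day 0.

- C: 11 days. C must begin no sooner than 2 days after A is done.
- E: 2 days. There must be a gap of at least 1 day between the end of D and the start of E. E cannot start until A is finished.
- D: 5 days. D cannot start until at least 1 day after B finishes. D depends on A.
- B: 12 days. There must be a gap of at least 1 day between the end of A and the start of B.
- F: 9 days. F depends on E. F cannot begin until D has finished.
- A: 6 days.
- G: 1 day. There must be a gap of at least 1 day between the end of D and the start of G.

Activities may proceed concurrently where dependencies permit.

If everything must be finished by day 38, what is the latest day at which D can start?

F has no dependents, so it just needs to finish by day 38. Starting by 38 − 9 = day 29 achieves that.
E feeds into F (must start by day 29); so E must finish by day 29 and therefore start by day 27.
To finish by day 38, G (duration 1) must start no later than day 37.
For D: E (must start by day 27, minus 1-day gap → day 26); F (must start by day 29); G (must start by day 37, minus 1-day gap → day 36). The most restrictive is day 26; with a 5-day duration, D must start by day 21.

21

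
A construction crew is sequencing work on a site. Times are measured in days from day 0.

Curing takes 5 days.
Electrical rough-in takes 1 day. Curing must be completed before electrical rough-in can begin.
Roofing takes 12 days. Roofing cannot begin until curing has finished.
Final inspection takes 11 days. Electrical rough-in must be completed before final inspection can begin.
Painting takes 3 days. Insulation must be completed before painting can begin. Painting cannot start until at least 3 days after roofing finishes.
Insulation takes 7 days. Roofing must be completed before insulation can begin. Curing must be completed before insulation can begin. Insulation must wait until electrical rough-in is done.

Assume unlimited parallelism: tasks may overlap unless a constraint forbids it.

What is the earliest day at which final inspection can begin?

6

Curing has no prerequisites, so it starts at day 0 and finishes at day 5.
After curing (finishes day 5), electrical rough-in can start at day 5 and finishes at day 6.
Final inspection waits on electrical rough-in (finishes day 6), so the earliest it can start is day 6.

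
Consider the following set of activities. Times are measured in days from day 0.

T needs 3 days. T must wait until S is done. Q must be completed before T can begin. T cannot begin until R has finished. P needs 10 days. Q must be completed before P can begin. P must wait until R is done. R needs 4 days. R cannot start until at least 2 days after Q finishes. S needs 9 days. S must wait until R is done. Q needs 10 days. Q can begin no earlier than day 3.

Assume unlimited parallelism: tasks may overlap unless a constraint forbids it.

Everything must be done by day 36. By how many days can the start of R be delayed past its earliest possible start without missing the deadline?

After its own release at day 3, Q can start at day 3 and finishes at day 13.
R waits on Q (finishes day 13, plus 2-day gap → day 15), so it starts at day 15 and finishes at 15 + 4 = day 19.

Working backward from the deadline:
To finish by day 36, P (duration 10) must start no later than day 26.
Nothing follows T; the deadline of day 36 is its only limit. It must start by 36 − 3 = day 33.
S must finish before T (must start by day 33). With a 9-day duration, S must start by 33 − 9 = day 24.
R must finish in time for P (must start by day 26); S (must start by day 24); T (must start by day 33). The tightest is day 24, so R must start by 24 − 4 = day 20.
So R can start as early as day 15 and as late as day 20, giving 20 − 15 = 5 days of slack.

5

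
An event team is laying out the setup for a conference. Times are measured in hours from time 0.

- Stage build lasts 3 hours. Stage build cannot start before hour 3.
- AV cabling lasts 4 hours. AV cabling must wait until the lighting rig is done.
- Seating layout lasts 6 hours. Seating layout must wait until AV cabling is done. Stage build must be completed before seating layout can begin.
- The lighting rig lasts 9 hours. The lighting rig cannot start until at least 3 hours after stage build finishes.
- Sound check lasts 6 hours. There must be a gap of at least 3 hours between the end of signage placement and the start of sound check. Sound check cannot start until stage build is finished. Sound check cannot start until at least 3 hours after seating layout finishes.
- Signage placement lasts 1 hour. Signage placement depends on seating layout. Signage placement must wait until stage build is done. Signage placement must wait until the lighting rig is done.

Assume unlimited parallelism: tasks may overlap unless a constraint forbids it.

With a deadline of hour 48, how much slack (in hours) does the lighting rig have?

After its own release at hour 3, stage build can start at hour 3 and finishes at hour 6.
The lighting rig cannot begin until stage build (finishes hour 6, plus 3-hour gap → hour 9). It runs from hour 9 to 9 + 9 = hour 18.

Working backward from the deadline:
Sound check must finish by hour 48; it takes 6 hours, so it must start by 48 − 6 = hour 42.
Signage placement must finish before sound check (must start by hour 42, minus 3-hour gap → hour 39). With a 1-hour duration, signage placement must start by 39 − 1 = hour 38.
Seating layout has several dependents: signage placement (must start by hour 38); sound check (must start by hour 42, minus 3-hour gap → hour 39). The earliest of those limits is hour 38, so seating layout must start by 38 − 6 = hour 32.
Since seating layout (must start by hour 32) depends on it, AV cabling must finish by hour 32. Backing off its 4-hour duration gives a latest start of hour 28.
For the lighting rig: AV cabling (must start by hour 28); signage placement (must start by hour 38). The most restrictive is hour 28; with a 9-hour duration, the lighting rig must start by hour 19.
So the lighting rig can start as early as hour 9 and as late as hour 19, giving 19 − 9 = 10 hours of slack.

10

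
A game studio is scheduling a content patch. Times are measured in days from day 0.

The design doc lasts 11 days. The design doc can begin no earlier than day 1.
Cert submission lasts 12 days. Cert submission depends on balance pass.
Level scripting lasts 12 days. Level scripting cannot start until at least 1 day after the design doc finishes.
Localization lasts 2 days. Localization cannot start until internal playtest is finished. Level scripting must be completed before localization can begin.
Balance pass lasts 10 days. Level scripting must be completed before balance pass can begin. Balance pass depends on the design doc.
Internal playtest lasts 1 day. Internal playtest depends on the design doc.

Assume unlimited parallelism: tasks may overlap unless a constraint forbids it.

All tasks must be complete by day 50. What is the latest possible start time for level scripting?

16

Nothing follows cert submission; the deadline of day 50 is its only limit. It must start by 50 − 12 = day 38.
Balance pass has to be done before cert submission (must start by day 38). That means finishing by day 38, i.e. starting by 38 − 10 = day 28.
To finish by day 50, localization (duration 2) must start no later than day 48.
Level scripting feeds balance pass (must start by day 28); localization (must start by day 48). Taking the minimum, level scripting must finish by day 28 and start by 28 − 12 = day 16.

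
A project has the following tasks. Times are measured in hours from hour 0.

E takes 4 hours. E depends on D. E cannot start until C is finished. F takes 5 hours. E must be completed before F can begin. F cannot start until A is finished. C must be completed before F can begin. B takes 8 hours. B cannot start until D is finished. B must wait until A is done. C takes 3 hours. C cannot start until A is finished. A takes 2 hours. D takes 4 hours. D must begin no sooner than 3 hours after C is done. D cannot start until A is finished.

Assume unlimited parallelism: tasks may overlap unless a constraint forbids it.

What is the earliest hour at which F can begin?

A can start immediately at hour 0; it finishes at hour 2.
C waits on A (finishes hour 2), so it starts at hour 2 and finishes at 2 + 3 = hour 5.
D needs all of C (finishes hour 5, plus 3-hour gap → hour 8); A (finishes hour 2). That puts its earliest start at hour 8; it finishes at 8 + 4 = hour 12.
E has to wait for D (finishes hour 12); C (finishes hour 5). The latest of these is hour 12, so E runs hour 12 to 12 + 4 = hour 16.
F waits on E (finishes hour 16); A (finishes hour 2); C (finishes hour 5). The latest of these is hour 16, which is the earliest F can start.

16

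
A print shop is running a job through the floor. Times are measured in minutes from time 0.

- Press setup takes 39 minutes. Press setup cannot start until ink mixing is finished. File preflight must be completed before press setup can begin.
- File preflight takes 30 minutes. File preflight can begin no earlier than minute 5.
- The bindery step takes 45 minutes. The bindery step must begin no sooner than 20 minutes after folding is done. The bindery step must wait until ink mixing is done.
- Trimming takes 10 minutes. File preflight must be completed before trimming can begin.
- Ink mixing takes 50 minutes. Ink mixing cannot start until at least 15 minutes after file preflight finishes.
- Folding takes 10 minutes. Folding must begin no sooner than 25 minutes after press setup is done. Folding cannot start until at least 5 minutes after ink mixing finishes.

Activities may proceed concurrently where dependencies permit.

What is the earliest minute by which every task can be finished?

File preflight waits on its own release at minute 5, so it starts at minute 5 and finishes at 5 + 30 = minute 35.
Trimming cannot begin until file preflight (finishes minute 35). It runs from minute 35 to 35 + 10 = minute 45.
Ink mixing cannot begin until file preflight (finishes minute 35, plus 15-minute gap → minute 50). It runs from minute 50 to 50 + 50 = minute 100.
Press setup has to wait for ink mixing (finishes minute 100); file preflight (finishes minute 35). The latest of these is minute 100, so press setup runs minute 100 to 100 + 39 = minute 139.
Folding cannot start until press setup (finishes minute 139, plus 25-minute gap → minute 164); ink mixing (finishes minute 100, plus 5-minute gap → minute 105). The controlling bound is minute 164, so folding finishes at 164 + 10 = minute 174.
The bindery step needs all of folding (finishes minute 174, plus 20-minute gap → minute 194); ink mixing (finishes minute 100). That puts its earliest start at minute 194; it finishes at 194 + 45 = minute 239.
All tasks are finished once the last one completes. Finish times: File preflight at 35, Ink mixing at 100, Press setup at 139, Trimming at 45, Folding at 174, The bindery step at 239. The latest is minute 239.

239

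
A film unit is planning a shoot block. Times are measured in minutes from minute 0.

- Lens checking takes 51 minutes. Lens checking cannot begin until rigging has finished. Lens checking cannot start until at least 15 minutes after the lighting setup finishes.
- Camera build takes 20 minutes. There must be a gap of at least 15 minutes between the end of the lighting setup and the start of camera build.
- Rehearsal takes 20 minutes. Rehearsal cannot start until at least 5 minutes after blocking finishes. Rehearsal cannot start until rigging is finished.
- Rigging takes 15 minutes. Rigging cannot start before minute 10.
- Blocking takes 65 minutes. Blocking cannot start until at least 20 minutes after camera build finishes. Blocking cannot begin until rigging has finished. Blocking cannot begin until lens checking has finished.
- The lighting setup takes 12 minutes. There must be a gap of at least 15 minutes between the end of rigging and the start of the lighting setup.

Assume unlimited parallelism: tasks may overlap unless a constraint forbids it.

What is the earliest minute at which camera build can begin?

67

Rigging cannot begin until its own release at minute 10. It runs from minute 10 to 10 + 15 = minute 25.
After rigging (finishes minute 25, plus 15-minute gap → minute 40), the lighting setup can start at minute 40 and finishes at minute 52.
Camera build waits on the lighting setup (finishes minute 52, plus 15-minute gap → minute 67), so the earliest it can start is minute 67.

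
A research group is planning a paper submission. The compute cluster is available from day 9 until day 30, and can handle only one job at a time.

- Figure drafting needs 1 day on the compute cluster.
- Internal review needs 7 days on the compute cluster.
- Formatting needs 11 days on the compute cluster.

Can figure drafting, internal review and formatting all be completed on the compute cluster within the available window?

The compute cluster window is 30 − 9 = 21 days.
Running back to back, the jobs need 1 + 7 + 11 = 19 days on the compute cluster.
Since 19 ≤ 21, they fit within the window.

Yes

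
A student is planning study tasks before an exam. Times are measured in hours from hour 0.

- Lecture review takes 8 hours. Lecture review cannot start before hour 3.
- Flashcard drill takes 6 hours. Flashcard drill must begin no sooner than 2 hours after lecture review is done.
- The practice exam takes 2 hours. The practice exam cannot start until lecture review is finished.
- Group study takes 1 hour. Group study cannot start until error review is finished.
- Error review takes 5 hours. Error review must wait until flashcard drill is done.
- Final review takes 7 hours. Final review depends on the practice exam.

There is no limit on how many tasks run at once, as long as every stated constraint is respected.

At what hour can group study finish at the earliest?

Lecture review waits on its own release at hour 3, so it starts at hour 3 and finishes at 3 + 8 = hour 11.
Flashcard drill cannot begin until lecture review (finishes hour 11, plus 2-hour gap → hour 13). It runs from hour 13 to 13 + 6 = hour 19.
Error review waits on flashcard drill (finishes hour 19), so it starts at hour 19 and finishes at 19 + 5 = hour 24.
Group study cannot begin until error review (finishes hour 24). It runs from hour 24 to 24 + 1 = hour 25.

25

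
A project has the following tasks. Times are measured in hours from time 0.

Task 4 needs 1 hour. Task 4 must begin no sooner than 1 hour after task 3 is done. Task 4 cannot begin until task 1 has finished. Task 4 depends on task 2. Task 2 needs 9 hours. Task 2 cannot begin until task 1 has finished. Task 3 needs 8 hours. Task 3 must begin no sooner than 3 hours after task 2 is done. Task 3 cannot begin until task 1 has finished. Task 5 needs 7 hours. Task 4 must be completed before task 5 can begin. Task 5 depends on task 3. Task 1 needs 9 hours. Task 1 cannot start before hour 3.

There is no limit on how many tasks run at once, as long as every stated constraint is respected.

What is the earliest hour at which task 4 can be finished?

34

Task 1 waits on its own release at hour 3, so it starts at hour 3 and finishes at 3 + 9 = hour 12.
Task 2 waits on task 1 (finishes hour 12), so it starts at hour 12 and finishes at 12 + 9 = hour 21.
Task 3 needs all of task 2 (finishes hour 21, plus 3-hour gap → hour 24); task 1 (finishes hour 12). That puts its earliest start at hour 24; it finishes at 24 + 8 = hour 32.
For task 4: task 3 (finishes hour 32, plus 1-hour gap → hour 33); task 1 (finishes hour 12); task 2 (finishes hour 21). Taking the maximum gives a start of hour 33, and it finishes at 33 + 1 = hour 34.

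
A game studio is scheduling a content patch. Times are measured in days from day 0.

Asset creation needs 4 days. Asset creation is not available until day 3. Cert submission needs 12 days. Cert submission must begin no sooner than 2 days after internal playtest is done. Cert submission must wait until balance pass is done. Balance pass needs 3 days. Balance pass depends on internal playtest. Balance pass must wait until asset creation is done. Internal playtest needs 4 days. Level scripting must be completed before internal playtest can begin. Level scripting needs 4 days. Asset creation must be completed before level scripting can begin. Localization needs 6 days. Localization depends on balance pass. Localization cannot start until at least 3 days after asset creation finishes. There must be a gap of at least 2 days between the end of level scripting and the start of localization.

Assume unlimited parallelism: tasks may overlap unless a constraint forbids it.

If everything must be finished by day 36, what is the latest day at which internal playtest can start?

Localization has no dependents, so it just needs to finish by day 36. Starting by 36 − 6 = day 30 achieves that.
Nothing follows cert submission; the deadline of day 36 is its only limit. It must start by 36 − 12 = day 24.
Balance pass has several dependents: localization (must start by day 30); cert submission (must start by day 24). The earliest of those limits is day 24, so balance pass must start by 24 − 3 = day 21.
Internal playtest feeds balance pass (must start by day 21); cert submission (must start by day 24, minus 2-day gap → day 22). Taking the minimum, internal playtest must finish by day 21 and start by 21 − 4 = day 17.

17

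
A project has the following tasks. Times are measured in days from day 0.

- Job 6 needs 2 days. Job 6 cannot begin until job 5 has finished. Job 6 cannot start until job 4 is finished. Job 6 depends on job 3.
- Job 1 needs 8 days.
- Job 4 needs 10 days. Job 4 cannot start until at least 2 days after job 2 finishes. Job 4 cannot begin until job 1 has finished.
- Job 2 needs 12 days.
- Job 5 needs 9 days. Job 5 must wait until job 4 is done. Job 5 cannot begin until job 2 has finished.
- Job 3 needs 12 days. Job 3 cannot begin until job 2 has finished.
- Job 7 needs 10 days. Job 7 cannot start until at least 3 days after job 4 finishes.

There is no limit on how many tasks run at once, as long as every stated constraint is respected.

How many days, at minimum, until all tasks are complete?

Nothing blocks job 2, so it runs from day 0 to day 12.
Job 3 waits on job 2 (finishes day 12), so it starts at day 12 and finishes at 12 + 12 = day 24.
Job 1 can start immediately at day 0; it finishes at day 8.
Job 4 has to wait for job 2 (finishes day 12, plus 2-day gap → day 14); job 1 (finishes day 8). The latest of these is day 14, so job 4 runs day 14 to 14 + 10 = day 24.
Job 7 waits on job 4 (finishes day 24, plus 3-day gap → day 27), so it starts at day 27 and finishes at 27 + 10 = day 37.
For job 5: job 4 (finishes day 24); job 2 (finishes day 12). Taking the maximum gives a start of day 24, and it finishes at 24 + 9 = day 33.
Job 6 cannot start until job 5 (finishes day 33); job 4 (finishes day 24); job 3 (finishes day 24). The controlling bound is day 33, so job 6 finishes at 33 + 2 = day 35.
All tasks are finished once the last one completes. Finish times: Job 1 at 8, Job 2 at 12, Job 3 at 24, Job 4 at 24, Job 5 at 33, Job 6 at 35, Job 7 at 37. The latest is day 37.

37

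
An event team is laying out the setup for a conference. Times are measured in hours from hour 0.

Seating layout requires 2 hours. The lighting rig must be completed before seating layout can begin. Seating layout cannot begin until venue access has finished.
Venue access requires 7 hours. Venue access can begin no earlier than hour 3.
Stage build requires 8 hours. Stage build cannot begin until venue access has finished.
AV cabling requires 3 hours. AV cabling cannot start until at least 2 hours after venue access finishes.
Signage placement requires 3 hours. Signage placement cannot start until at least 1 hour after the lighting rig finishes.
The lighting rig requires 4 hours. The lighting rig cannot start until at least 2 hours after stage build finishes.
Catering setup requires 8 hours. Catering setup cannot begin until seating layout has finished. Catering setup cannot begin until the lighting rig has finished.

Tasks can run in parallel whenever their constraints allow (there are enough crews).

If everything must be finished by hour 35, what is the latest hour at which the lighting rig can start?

21

Catering setup has no dependents, so it just needs to finish by hour 35. Starting by 35 − 8 = hour 27 achieves that.
Seating layout feeds into catering setup (must start by hour 27); so seating layout must finish by hour 27 and therefore start by hour 25.
To finish by hour 35, signage placement (duration 3) must start no later than hour 32.
For the lighting rig: seating layout (must start by hour 25); signage placement (must start by hour 32, minus 1-hour gap → hour 31); catering setup (must start by hour 27). The most restrictive is hour 25; with a 4-hour duration, the lighting rig must start by hour 21.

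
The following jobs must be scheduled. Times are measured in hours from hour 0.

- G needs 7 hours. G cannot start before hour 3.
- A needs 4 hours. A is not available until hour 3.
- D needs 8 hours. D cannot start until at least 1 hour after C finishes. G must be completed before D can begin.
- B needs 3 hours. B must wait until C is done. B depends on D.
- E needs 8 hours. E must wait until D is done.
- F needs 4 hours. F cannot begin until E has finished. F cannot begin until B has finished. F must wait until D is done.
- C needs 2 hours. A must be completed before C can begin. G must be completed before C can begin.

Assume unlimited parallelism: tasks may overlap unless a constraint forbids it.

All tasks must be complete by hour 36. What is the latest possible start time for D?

F has no dependents, so it just needs to finish by hour 36. Starting by 36 − 4 = hour 32 achieves that.
B has to be done before F (must start by hour 32). That means finishing by hour 32, i.e. starting by 32 − 3 = hour 29.
E has to be done before F (must start by hour 32). That means finishing by hour 32, i.e. starting by 32 − 8 = hour 24.
For D: B (must start by hour 29); E (must start by hour 24); F (must start by hour 32). The most restrictive is hour 24; with an 8-hour duration, D must start by hour 16.

16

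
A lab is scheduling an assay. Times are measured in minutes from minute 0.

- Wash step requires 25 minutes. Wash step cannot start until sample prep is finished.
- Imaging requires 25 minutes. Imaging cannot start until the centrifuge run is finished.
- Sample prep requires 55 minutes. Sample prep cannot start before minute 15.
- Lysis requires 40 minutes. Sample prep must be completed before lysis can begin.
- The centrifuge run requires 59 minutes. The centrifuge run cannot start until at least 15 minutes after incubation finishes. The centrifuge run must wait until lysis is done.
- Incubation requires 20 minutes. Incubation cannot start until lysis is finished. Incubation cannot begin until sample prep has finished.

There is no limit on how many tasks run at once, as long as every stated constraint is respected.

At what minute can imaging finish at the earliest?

Sample prep waits on its own release at minute 15, so it starts at minute 15 and finishes at 15 + 55 = minute 70.
Lysis cannot begin until sample prep (finishes minute 70). It runs from minute 70 to 70 + 40 = minute 110.
For incubation: lysis (finishes minute 110); sample prep (finishes minute 70). Taking the maximum gives a start of minute 110, and it finishes at 110 + 20 = minute 130.
The centrifuge run needs all of incubation (finishes minute 130, plus 15-minute gap → minute 145); lysis (finishes minute 110). That puts its earliest start at minute 145; it finishes at 145 + 59 = minute 204.
Imaging cannot begin until the centrifuge run (finishes minute 204). It runs from minute 204 to 204 + 25 = minute 229.

229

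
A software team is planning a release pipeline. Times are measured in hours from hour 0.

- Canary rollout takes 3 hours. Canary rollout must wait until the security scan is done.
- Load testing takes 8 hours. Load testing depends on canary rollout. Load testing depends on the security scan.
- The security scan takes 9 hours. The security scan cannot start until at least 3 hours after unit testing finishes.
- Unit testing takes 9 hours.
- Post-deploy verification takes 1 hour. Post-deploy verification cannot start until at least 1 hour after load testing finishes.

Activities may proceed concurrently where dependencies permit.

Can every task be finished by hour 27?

Nothing blocks unit testing, so it runs from hour 0 to hour 9.
The security scan cannot begin until unit testing (finishes hour 9, plus 3-hour gap → hour 12). It runs from hour 12 to 12 + 9 = hour 21.
Canary rollout waits on the security scan (finishes hour 21), so it starts at hour 21 and finishes at 21 + 3 = hour 24.
Load testing has to wait for canary rollout (finishes hour 24); the security scan (finishes hour 21). The latest of these is hour 24, so load testing runs hour 24 to 24 + 8 = hour 32.
Post-deploy verification waits on load testing (finishes hour 32, plus 1-hour gap → hour 33), so it starts at hour 33 and finishes at 33 + 1 = hour 34.
The earliest everything can be done is hour 34, which is after the deadline of 27, so it is not possible.

No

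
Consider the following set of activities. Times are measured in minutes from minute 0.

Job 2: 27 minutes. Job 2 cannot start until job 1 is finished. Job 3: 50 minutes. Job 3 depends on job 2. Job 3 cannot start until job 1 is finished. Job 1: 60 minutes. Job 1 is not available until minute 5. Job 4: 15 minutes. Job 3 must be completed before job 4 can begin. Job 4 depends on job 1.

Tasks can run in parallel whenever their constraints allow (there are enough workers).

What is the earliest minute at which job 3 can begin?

92

Job 1 waits on its own release at minute 5, so it starts at minute 5 and finishes at 5 + 60 = minute 65.
Job 2 cannot begin until job 1 (finishes minute 65). It runs from minute 65 to 65 + 27 = minute 92.
Job 3 waits on job 2 (finishes minute 92); job 1 (finishes minute 65). The latest of these is minute 92, which is the earliest job 3 can start.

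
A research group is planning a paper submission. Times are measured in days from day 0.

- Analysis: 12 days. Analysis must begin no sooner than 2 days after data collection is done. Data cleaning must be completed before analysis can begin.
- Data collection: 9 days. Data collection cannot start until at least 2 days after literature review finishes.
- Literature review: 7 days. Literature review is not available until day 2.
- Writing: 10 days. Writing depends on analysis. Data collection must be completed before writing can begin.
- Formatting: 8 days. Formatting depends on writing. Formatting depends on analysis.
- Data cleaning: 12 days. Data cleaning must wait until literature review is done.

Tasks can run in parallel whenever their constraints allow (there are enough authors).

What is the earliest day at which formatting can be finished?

Literature review waits on its own release at day 2, so it starts at day 2 and finishes at 2 + 7 = day 9.
Data cleaning cannot begin until literature review (finishes day 9). It runs from day 9 to 9 + 12 = day 21.
Data collection cannot begin until literature review (finishes day 9, plus 2-day gap → day 11). It runs from day 11 to 11 + 9 = day 20.
For analysis: data collection (finishes day 20, plus 2-day gap → day 22); data cleaning (finishes day 21). Taking the maximum gives a start of day 22, and it finishes at 22 + 12 = day 34.
Writing has to wait for analysis (finishes day 34); data collection (finishes day 20). The latest of these is day 34, so writing runs day 34 to 34 + 10 = day 44.
Formatting needs all of writing (finishes day 44); analysis (finishes day 34). That puts its earliest start at day 44; it finishes at 44 + 8 = day 52.

52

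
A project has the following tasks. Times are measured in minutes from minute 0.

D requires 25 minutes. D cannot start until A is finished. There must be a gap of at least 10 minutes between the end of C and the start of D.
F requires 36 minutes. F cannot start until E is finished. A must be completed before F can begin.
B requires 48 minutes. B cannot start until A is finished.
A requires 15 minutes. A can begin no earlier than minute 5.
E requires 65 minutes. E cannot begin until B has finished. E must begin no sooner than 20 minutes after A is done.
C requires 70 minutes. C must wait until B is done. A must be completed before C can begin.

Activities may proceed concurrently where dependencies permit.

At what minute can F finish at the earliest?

169

A waits on its own release at minute 5, so it starts at minute 5 and finishes at 5 + 15 = minute 20.
B waits on A (finishes minute 20), so it starts at minute 20 and finishes at 20 + 48 = minute 68.
E has to wait for B (finishes minute 68); A (finishes minute 20, plus 20-minute gap → minute 40). The latest of these is minute 68, so E runs minute 68 to 68 + 65 = minute 133.
F has to wait for E (finishes minute 133); A (finishes minute 20). The latest of these is minute 133, so F runs minute 133 to 133 + 36 = minute 169.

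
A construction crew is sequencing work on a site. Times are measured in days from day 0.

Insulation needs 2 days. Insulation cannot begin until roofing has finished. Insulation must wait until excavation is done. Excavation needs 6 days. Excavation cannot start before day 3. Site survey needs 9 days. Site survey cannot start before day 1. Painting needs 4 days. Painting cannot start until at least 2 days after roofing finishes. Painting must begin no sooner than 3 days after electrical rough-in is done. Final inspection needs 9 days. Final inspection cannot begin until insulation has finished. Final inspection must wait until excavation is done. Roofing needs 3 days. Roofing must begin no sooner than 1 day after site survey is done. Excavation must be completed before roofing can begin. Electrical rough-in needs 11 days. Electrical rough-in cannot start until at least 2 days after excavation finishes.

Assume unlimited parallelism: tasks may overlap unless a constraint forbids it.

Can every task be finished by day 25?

No

After its own release at day 3, excavation can start at day 3 and finishes at day 9.
Electrical rough-in waits on excavation (finishes day 9, plus 2-day gap → day 11), so it starts at day 11 and finishes at 11 + 11 = day 22.
Site survey cannot begin until its own release at day 1. It runs from day 1 to 1 + 9 = day 10.
Roofing needs all of site survey (finishes day 10, plus 1-day gap → day 11); excavation (finishes day 9). That puts its earliest start at day 11; it finishes at 11 + 3 = day 14.
Painting needs all of roofing (finishes day 14, plus 2-day gap → day 16); electrical rough-in (finishes day 22, plus 3-day gap → day 25). That puts its earliest start at day 25; it finishes at 25 + 4 = day 29.
Insulation cannot start until roofing (finishes day 14); excavation (finishes day 9). The controlling bound is day 14, so insulation finishes at 14 + 2 = day 16.
Final inspection has to wait for insulation (finishes day 16); excavation (finishes day 9). The latest of these is day 16, so final inspection runs day 16 to 16 + 9 = day 25.
The earliest everything can be done is day 29, which is after the deadline of 25, so it is not possible.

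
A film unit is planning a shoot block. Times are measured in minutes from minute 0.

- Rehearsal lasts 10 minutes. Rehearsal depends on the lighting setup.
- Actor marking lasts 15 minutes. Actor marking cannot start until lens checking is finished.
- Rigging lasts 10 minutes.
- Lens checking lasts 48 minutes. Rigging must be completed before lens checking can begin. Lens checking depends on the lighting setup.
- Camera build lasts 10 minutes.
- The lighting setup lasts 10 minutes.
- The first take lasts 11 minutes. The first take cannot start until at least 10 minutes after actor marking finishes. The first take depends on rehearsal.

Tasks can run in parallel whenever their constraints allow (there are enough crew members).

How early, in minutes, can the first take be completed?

The lighting setup has no prerequisites, so it starts at minute 0 and finishes at minute 10.
Rehearsal waits on the lighting setup (finishes minute 10), so it starts at minute 10 and finishes at 10 + 10 = minute 20.
Rigging has no prerequisites, so it starts at minute 0 and finishes at minute 10.
For lens checking: rigging (finishes minute 10); the lighting setup (finishes minute 10). Taking the maximum gives a start of minute 10, and it finishes at 10 + 48 = minute 58.
Actor marking cannot begin until lens checking (finishes minute 58). It runs from minute 58 to 58 + 15 = minute 73.
For the first take: actor marking (finishes minute 73, plus 10-minute gap → minute 83); rehearsal (finishes minute 20). Taking the maximum gives a start of minute 83, and it finishes at 83 + 11 = minute 94.

94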